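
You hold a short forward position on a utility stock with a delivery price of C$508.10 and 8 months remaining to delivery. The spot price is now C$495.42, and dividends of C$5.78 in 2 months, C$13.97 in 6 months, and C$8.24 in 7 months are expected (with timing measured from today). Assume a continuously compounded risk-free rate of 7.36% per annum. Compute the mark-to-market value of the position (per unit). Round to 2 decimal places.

C$15.42

PV(remaining dividends) I = 5.78·e^(−0.0736·2/12) + 13.97·e^(−0.0736·6/12) + 8.24·e^(−0.0736·7/12) = 27.0685
Current forward F = (S − I)·e^(rT) = (495.42 − 27.0685)·e^(0.0736·8/12) = 468.3515 × 1.050290 = 491.9049
Value (long) = (F − K)·e^(−rT) = (491.9049 − 508.10) × 0.952118 = -15.4196
Short position value = −(long value) = C$15.42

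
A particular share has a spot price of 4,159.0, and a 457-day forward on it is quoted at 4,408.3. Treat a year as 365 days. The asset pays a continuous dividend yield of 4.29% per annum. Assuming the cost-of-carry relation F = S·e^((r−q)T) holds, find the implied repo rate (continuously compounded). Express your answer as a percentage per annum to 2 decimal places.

8.94%

From F = S·e^((r−q)T): (r − q) = ln(F/S)/T
ln(4408.3/4159.0) = ln(1.059942) = 0.058214
(r − q) = 0.058214 / (457/365) = 0.046495
r = ln(F/S)/T + q = 0.046495 + 0.0429 = 0.089395
r = 8.94%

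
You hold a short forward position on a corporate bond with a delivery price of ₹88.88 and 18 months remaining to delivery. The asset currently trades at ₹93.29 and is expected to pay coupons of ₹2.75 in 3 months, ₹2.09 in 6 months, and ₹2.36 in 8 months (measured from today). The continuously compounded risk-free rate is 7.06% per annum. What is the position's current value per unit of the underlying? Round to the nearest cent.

-₹6.37

PV(remaining coupons) I = 2.75·e^(−0.0706·3/12) + 2.09·e^(−0.0706·6/12) + 2.36·e^(−0.0706·8/12) = 6.9709
Current forward F = (S − I)·e^(rT) = (93.29 − 6.9709)·e^(0.0706·18/12) = 86.3191 × 1.111711 = 95.9619
Value (long) = (F − K)·e^(−rT) = (95.9619 − 88.88) × 0.899515 = 6.3703
Short position value = −(long value) = -₹6.37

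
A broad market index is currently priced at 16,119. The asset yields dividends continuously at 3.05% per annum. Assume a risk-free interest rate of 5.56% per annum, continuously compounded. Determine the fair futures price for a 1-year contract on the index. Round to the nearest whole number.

16,529

F = S·e^((r − q)T) = 16119 · e^((0.0556 − 0.0305) × 12/12)
= 16119 · e^0.025100 = 16119 × 1.025418
F = 16,529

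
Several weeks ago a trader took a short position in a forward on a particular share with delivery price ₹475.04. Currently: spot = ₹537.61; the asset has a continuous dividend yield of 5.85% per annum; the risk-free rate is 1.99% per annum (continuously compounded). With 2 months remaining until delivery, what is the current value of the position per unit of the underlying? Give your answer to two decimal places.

-₹58.93

Current fair forward for the remaining 2 months: F = S·e^((r − q)·T), (r − q) = 0.0199 − 0.0585 = -0.0386
F = 537.61 · e^(-0.0386 × 2/12) = 537.61 × 0.993587 = 534.1623
Value of long forward = (F − K)·e^(−rT) = (534.1623 − 475.04) · e^(−0.0199·2/12)
= 59.1223 × 0.996689 = 58.93
Short position value = −(long value) = -₹58.93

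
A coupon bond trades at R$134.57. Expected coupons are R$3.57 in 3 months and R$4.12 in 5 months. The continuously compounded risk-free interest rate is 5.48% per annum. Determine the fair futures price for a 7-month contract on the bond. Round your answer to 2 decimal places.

PV(coupons) I = 3.57·e^(−0.0548·3/12) + 4.12·e^(−0.0548·5/12)
I = 3.5214 + 4.0270 = 7.5484
F = (S − I)·e^(rT) = (134.57 − 7.5484) · e^(0.0548·7/12)
= 127.0216 · e^0.031967 = 127.0216 × 1.032483 = R$131.15

R$131.15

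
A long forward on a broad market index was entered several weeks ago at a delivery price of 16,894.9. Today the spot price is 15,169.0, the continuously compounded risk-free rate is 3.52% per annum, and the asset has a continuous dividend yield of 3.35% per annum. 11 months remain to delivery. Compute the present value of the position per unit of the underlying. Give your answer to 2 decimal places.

Current fair forward for the remaining 11 months: F = S·e^((r − q)·T), (r − q) = 0.0352 − 0.0335 = 0.0017
F = 15169.0 · e^(0.0017 × 11/12) = 15169.0 × 1.00155955 = 15192.6568
Value of long forward = (F − K)·e^(−rT) = (15192.6568 − 16894.9) · e^(−0.0352·11/12)
= -1702.2432 × 0.96824835 = -1648.19

-1648.19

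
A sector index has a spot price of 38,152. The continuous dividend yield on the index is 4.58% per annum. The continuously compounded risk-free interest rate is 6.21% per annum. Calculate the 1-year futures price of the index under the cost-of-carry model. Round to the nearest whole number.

38,779

F = S·e^((r − q)T) = 38152 · e^((0.0621 − 0.0458) × 12/12)
= 38152 · e^0.016300 = 38152 × 1.016434
F = 38,779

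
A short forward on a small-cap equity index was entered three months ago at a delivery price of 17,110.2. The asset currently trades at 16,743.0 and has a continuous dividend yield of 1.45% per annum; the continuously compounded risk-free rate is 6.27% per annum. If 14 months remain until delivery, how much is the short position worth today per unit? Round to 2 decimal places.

-558.88

Current fair forward for the remaining 14 months: F = S·e^((r − q)·T), (r − q) = 0.0627 − 0.0145 = 0.0482
F = 16743.0 · e^(0.0482 × 14/12) = 16743.0 × 1.05784449 = 17711.4903
Value of long forward = (F − K)·e^(−rT) = (17711.4903 − 17110.2) · e^(−0.0627·14/12)
= 601.2903 × 0.92946140 = 558.88
Short position value = −(long value) = -558.88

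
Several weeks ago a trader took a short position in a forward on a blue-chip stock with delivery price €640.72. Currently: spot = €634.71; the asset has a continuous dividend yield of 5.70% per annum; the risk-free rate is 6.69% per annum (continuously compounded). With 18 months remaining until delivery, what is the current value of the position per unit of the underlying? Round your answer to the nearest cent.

-€3.15

Current fair forward for the remaining 18 months: F = S·e^((r − q)·T), (r − q) = 0.0669 − 0.0570 = 0.0099
F = 634.71 · e^(0.0099 × 18/12) = 634.71 × 1.014961 = 644.2059
Value of long forward = (F − K)·e^(−rT) = (644.2059 − 640.72) · e^(−0.0669·18/12)
= 3.4859 × 0.904521 = 3.15
Short position value = −(long value) = -€3.15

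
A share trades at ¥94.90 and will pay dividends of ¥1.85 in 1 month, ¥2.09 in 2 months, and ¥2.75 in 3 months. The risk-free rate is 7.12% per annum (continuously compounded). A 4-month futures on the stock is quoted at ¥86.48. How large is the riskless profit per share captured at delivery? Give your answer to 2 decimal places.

PV(dividends) I = 1.85·e^(−0.0712·1/12) + 2.09·e^(−0.0712·2/12) + 2.75·e^(−0.0712·3/12) = 6.6059
Fair futures F* = (S − I)·e^(rT) = (94.90 − 6.6059)·e^0.023733 = 88.2941 × 1.024017 = 90.4147
Market ¥86.48 < fair 90.4147: forward underpriced → reverse cash-and-carry (short the stock, invest proceeds at r, pay the dividends, go long the forward).
Profit at T = |F_mkt − F*| = |86.48 − 90.4147| = ¥3.93 per share

¥3.93 per share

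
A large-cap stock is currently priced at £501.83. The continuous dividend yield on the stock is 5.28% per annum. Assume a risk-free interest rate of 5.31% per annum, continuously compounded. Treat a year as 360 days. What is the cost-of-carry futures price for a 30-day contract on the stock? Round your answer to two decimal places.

£501.84

F = S·e^((r − q)T) = 501.83 · e^((0.0531 − 0.0528) × 30/360)
= 501.83 · e^0.000025 = 501.83 × 1.000025
F = £501.84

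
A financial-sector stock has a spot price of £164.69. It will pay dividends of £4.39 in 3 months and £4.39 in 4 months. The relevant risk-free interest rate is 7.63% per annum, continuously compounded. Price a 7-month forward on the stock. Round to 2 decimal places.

PV(dividends) I = 4.39·e^(−0.0763·3/12) + 4.39·e^(−0.0763·4/12)
I = 4.3071 + 4.2798 = 8.5869
F = (S − I)·e^(rT) = (164.69 − 8.5869) · e^(0.0763·7/12)
= 156.1031 · e^0.044508 = 156.1031 × 1.045513 = £163.21

£163.21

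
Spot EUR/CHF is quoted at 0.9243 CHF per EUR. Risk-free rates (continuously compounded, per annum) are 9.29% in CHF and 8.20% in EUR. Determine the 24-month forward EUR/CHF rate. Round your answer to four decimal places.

0.9447

F = S·e^((r_CHF − r_EUR)T) = 0.9243 · e^((0.0929 − 0.0820) × 24/12)
= 0.9243 · e^0.021800 = 0.9243 × 1.022039
F = 0.9447 CHF per EUR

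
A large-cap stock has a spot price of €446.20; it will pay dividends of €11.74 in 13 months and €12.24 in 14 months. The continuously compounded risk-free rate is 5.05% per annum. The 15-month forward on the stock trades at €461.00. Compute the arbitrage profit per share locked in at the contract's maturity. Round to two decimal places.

€9.86 per share

PV(dividends) I = 11.74·e^(−0.0505·13/12) + 12.24·e^(−0.0505·14/12) = 22.6547
Fair forward F* = (S − I)·e^(rT) = (446.20 − 22.6547)·e^0.063125 = 423.5453 × 1.065160 = 451.1435
Market €461.00 > fair 451.1435: forward overpriced → cash-and-carry (borrow at r, buy the stock and collect the dividends, short the forward).
Profit at T = |F_mkt − F*| = |461.00 − 451.1435| = €9.86 per share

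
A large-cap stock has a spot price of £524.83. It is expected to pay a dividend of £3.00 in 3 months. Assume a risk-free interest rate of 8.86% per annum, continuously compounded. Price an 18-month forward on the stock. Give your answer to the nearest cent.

PV(dividends) I = 3.00·e^(−0.0886·3/12)
I = 2.9343
F = (S − I)·e^(rT) = (524.83 − 2.9343) · e^(0.0886·18/12)
= 521.8957 · e^0.132900 = 521.8957 × 1.142136 = £596.08

£596.08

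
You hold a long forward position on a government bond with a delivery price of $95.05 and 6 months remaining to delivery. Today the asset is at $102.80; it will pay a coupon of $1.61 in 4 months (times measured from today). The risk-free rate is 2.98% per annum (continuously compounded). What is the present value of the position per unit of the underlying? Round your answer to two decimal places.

PV(remaining coupons) I = 1.61·e^(−0.0298·4/12) = 1.5941
Current forward F = (S − I)·e^(rT) = (102.80 − 1.5941)·e^(0.0298·6/12) = 101.2059 × 1.015012 = 102.7252
Value (long) = (F − K)·e^(−rT) = (102.7252 − 95.05) × 0.985210 = 7.5617
Value = $7.56

$7.56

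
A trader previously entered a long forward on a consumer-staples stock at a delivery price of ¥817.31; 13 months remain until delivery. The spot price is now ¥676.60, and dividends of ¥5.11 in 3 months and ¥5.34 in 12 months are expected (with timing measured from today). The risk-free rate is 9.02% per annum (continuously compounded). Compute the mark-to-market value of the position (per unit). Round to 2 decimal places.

-¥74.50

PV(remaining dividends) I = 5.11·e^(−0.0902·3/12) + 5.34·e^(−0.0902·12/12) = 9.8755
Current forward F = (S − I)·e^(rT) = (676.60 − 9.8755)·e^(0.0902·13/12) = 666.7245 × 1.102650 = 735.1638
Value (long) = (F − K)·e^(−rT) = (735.1638 − 817.31) × 0.906906 = -74.4989
Value = -¥74.50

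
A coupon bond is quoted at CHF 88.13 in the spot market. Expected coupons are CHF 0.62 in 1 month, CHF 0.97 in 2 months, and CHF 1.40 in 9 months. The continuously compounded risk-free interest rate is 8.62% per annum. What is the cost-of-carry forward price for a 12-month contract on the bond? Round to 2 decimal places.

PV(coupons) I = 0.62·e^(−0.0862·1/12) + 0.97·e^(−0.0862·2/12) + 1.40·e^(−0.0862·9/12)
I = 0.6156 + 0.9562 + 1.3124 = 2.8842
F = (S − I)·e^(rT) = (88.13 − 2.8842) · e^(0.0862·12/12)
= 85.2458 · e^0.086200 = 85.2458 × 1.090024 = CHF 92.92

CHF 92.92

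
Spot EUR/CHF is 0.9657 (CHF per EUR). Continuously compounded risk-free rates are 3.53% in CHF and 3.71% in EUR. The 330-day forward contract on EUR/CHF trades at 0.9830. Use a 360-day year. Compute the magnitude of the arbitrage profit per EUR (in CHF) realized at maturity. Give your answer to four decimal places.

Fair forward: F* = S·e^(carry·T), with carry = (r_CHF − r_EUR) = 0.0353 − 0.0371 = -0.0018
F* = 0.9657 · e^(-0.0018 × 330/360) = 0.9657 · e^-0.001650 = 0.9657 × 0.998351 = 0.9641
Market 0.9830 > fair 0.9641: forward overpriced → cash-and-carry (buy spot, short the forward).
At maturity, profit = |F_mkt − F*| = |0.9830 − 0.9641| = 0.0189 per EUR (in CHF)

0.0189 per EUR (in CHF)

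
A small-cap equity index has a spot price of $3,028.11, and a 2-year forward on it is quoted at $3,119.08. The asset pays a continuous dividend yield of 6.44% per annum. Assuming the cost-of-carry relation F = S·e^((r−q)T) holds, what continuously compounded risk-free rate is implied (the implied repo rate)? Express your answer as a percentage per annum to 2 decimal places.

7.92%

From F = S·e^((r−q)T): (r − q) = ln(F/S)/T
ln(3119.08/3028.11) = ln(1.030042) = 0.029600
(r − q) = 0.029600 / (2) = 0.014800
r = ln(F/S)/T + q = 0.014800 + 0.0644 = 0.079200
r = 7.92%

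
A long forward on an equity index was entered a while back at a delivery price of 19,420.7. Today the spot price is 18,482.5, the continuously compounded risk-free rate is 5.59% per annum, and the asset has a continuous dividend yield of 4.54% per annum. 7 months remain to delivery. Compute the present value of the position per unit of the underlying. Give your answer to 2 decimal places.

Current fair forward for the remaining 7 months: F = S·e^((r − q)·T), (r − q) = 0.0559 − 0.0454 = 0.0105
F = 18482.5 · e^(0.0105 × 7/12) = 18482.5 × 1.00614380 = 18596.0528
Value of long forward = (F − K)·e^(−rT) = (18596.0528 − 19420.7) · e^(−0.0559·7/12)
= -824.6472 × 0.96791759 = -798.19

-798.19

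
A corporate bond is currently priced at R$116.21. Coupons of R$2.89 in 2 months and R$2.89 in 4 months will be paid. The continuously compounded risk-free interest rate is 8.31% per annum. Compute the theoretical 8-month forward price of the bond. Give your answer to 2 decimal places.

PV(coupons) I = 2.89·e^(−0.0831·2/12) + 2.89·e^(−0.0831·4/12)
I = 2.8502 + 2.8110 = 5.6612
F = (S − I)·e^(rT) = (116.21 − 5.6612) · e^(0.0831·8/12)
= 110.5488 · e^0.055400 = 110.5488 × 1.056963 = R$116.85

R$116.85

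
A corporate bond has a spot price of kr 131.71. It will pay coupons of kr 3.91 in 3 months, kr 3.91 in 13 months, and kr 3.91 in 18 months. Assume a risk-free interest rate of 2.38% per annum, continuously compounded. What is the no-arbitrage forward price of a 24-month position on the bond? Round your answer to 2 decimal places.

kr 126.10

PV(coupons) I = 3.91·e^(−0.0238·3/12) + 3.91·e^(−0.0238·13/12) + 3.91·e^(−0.0238·18/12)
I = 3.8868 + 3.8105 + 3.7729 = 11.4702
F = (S − I)·e^(rT) = (131.71 − 11.4702) · e^(0.0238·24/12)
= 120.2398 · e^0.047600 = 120.2398 × 1.048751 = kr 126.10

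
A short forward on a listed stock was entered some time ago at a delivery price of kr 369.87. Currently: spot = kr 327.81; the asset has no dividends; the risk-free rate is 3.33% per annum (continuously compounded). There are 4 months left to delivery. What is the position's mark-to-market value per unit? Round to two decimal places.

kr 37.98

Current fair forward for the remaining 4 months: F = S·e^(r·T), r = 0.0333
F = 327.81 · e^(0.0333 × 4/12) = 327.81 × 1.011162 = 331.4690
Value of long forward = (F − K)·e^(−rT) = (331.4690 − 369.87) · e^(−0.0333·4/12)
= -38.4010 × 0.988961 = -37.98
Short position value = −(long value) = kr 37.98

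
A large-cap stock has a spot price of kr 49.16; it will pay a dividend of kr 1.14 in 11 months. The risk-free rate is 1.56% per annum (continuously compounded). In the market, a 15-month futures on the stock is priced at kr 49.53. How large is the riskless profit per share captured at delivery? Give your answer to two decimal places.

PV(dividends) I = 1.14·e^(−0.0156·11/12) = 1.1238
Fair futures F* = (S − I)·e^(rT) = (49.16 − 1.1238)·e^0.019500 = 48.0362 × 1.019691 = 48.9821
Market kr 49.53 > fair 48.9821: forward overpriced → cash-and-carry (borrow at r, buy the stock and collect the dividends, short the forward).
Profit at T = |F_mkt − F*| = |49.53 − 48.9821| = kr 0.55 per share

kr 0.55 per share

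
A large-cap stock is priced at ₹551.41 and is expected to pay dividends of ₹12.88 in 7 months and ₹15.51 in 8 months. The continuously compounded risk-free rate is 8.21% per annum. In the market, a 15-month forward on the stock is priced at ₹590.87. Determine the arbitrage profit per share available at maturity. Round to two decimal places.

PV(dividends) I = 12.88·e^(−0.0821·7/12) + 15.51·e^(−0.0821·8/12) = 26.9616
Fair forward F* = (S − I)·e^(rT) = (551.41 − 26.9616)·e^0.102625 = 524.4484 × 1.108076 = 581.1287
Market ₹590.87 > fair 581.1287: forward overpriced → cash-and-carry (borrow at r, buy the stock and collect the dividends, short the forward).
Profit at T = |F_mkt − F*| = |590.87 − 581.1287| = ₹9.74 per share

₹9.74 per share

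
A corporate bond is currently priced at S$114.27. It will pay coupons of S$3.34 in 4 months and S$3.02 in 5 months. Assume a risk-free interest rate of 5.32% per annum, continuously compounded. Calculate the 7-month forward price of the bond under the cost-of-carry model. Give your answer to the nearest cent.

S$111.44

PV(coupons) I = 3.34·e^(−0.0532·4/12) + 3.02·e^(−0.0532·5/12)
I = 3.2813 + 2.9538 = 6.2351
F = (S − I)·e^(rT) = (114.27 − 6.2351) · e^(0.0532·7/12)
= 108.0349 · e^0.031033 = 108.0349 × 1.031520 = S$111.44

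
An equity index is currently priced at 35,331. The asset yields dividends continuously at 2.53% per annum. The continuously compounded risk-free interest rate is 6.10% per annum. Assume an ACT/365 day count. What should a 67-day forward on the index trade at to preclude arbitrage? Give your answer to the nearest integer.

F = S·e^((r − q)T) = 35331 · e^((0.0610 − 0.0253) × 67/365)
= 35331 · e^0.006553 = 35331 × 1.006575
F = 35,563

35,563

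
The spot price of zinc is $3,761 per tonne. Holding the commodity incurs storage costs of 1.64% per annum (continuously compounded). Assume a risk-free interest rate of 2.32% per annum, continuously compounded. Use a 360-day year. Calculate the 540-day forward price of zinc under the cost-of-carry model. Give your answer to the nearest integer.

$3,991 per tonne

Net carry = r + u − y = 0.0232 + 0.0164 − 0.0000 = 0.0396
F = S·e^((r+u−y)T) = 3761 · e^(0.0396 × 540/360) = 3761 · e^0.059400
= 3761 × 1.061200 = $3,991 per tonne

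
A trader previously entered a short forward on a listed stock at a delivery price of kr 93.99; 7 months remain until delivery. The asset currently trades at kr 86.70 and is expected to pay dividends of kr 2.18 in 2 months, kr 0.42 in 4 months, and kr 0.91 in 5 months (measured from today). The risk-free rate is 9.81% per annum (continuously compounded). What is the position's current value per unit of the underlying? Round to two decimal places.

PV(remaining dividends) I = 2.18·e^(−0.0981·2/12) + 0.42·e^(−0.0981·4/12) + 0.91·e^(−0.0981·5/12) = 3.4247
Current forward F = (S − I)·e^(rT) = (86.70 − 3.4247)·e^(0.0981·7/12) = 83.2753 × 1.058894 = 88.1797
Value (long) = (F − K)·e^(−rT) = (88.1797 − 93.99) × 0.944382 = -5.4871
Short position value = −(long value) = kr 5.49

kr 5.49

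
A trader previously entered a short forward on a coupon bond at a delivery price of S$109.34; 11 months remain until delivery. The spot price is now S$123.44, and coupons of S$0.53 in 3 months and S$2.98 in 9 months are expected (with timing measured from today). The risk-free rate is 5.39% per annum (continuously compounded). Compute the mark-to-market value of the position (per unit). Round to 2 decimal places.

PV(remaining coupons) I = 0.53·e^(−0.0539·3/12) + 2.98·e^(−0.0539·9/12) = 3.3848
Current forward F = (S − I)·e^(rT) = (123.44 − 3.3848)·e^(0.0539·11/12) = 120.0552 × 1.050649 = 126.1359
Value (long) = (F − K)·e^(−rT) = (126.1359 − 109.34) × 0.951792 = 15.9862
Short position value = −(long value) = -S$15.99

-S$15.99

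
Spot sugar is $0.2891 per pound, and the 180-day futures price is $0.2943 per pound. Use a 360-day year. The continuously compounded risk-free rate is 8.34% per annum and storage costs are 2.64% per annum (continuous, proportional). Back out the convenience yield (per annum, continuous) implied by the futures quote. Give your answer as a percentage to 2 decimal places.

7.41%

F = S·e^((r+u−y)T) ⇒ (r+u−y) = ln(F/S)/T
ln(0.2943/0.2891) = 0.017827; /T ⇒ 0.035654
y = r + u − ln(F/S)/T = 0.0834 + 0.0264 − 0.035654 = 0.074146
y = 7.41%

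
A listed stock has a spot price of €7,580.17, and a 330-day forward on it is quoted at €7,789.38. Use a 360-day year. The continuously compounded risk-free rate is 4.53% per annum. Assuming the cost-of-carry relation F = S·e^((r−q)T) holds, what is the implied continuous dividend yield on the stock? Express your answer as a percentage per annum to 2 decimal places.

1.56%

From F = S·e^((r−q)T): (r − q) = ln(F/S)/T
ln(7789.38/7580.17) = ln(1.027600) = 0.027226
(r − q) = 0.027226 / (330/360) = 0.029701
q = r − ln(F/S)/T = 0.0453 − 0.029701 = 0.015599
q = 1.56%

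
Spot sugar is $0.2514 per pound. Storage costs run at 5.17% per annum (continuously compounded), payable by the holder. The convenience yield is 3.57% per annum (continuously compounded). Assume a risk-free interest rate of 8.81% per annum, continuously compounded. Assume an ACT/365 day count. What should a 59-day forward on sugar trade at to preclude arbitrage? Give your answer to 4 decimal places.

$0.2557 per pound

Net carry = r + u − y = 0.0881 + 0.0517 − 0.0357 = 0.1041
F = S·e^((r+u−y)T) = 0.2514 · e^(0.1041 × 59/365) = 0.2514 · e^0.016827
= 0.2514 × 1.016969 = $0.2557 per pound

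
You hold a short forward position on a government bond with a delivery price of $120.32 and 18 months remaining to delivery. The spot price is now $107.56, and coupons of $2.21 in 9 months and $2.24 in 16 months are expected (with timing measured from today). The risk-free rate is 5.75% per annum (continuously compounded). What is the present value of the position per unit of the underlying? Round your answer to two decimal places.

$7.01

PV(remaining coupons) I = 2.21·e^(−0.0575·9/12) + 2.24·e^(−0.0575·16/12) = 4.1914
Current forward F = (S − I)·e^(rT) = (107.56 − 4.1914)·e^(0.0575·18/12) = 103.3686 × 1.090079 = 112.6799
Value (long) = (F − K)·e^(−rT) = (112.6799 − 120.32) × 0.917365 = -7.0088
Short position value = −(long value) = $7.01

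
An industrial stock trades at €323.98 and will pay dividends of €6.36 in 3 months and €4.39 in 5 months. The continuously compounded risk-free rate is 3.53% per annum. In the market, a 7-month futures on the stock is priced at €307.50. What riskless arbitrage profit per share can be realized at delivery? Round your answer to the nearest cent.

€12.37 per share

PV(dividends) I = 6.36·e^(−0.0353·3/12) + 4.39·e^(−0.0353·5/12) = 10.6300
Fair futures F* = (S − I)·e^(rT) = (323.98 − 10.6300)·e^0.020592 = 313.3500 × 1.020805 = 319.8692
Market €307.50 < fair 319.8692: forward underpriced → reverse cash-and-carry (short the stock, invest proceeds at r, pay the dividends, go long the forward).
Profit at T = |F_mkt − F*| = |307.50 − 319.8692| = €12.37 per share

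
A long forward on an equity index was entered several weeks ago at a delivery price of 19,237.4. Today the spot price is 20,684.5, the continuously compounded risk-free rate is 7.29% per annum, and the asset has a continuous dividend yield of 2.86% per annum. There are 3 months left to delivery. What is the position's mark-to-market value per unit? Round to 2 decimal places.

1647.16

Current fair forward for the remaining 3 months: F = S·e^((r − q)·T), (r − q) = 0.0729 − 0.0286 = 0.0443
F = 20684.5 · e^(0.0443 × 3/12) = 20684.5 × 1.01113655 = 20914.8540
Value of long forward = (F − K)·e^(−rT) = (20914.8540 − 19237.4) · e^(−0.0729·3/12)
= 1677.4540 × 0.98194007 = 1647.16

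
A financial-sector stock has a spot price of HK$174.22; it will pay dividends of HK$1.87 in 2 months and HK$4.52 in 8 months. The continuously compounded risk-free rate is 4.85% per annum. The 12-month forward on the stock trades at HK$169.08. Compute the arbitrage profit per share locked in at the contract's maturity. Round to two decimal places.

HK$7.26 per share

PV(dividends) I = 1.87·e^(−0.0485·2/12) + 4.52·e^(−0.0485·8/12) = 6.2311
Fair forward F* = (S − I)·e^(rT) = (174.22 − 6.2311)·e^0.048500 = 167.9889 × 1.049695 = 176.3371
Market HK$169.08 < fair 176.3371: forward underpriced → reverse cash-and-carry (short the stock, invest proceeds at r, pay the dividends, go long the forward).
Profit at T = |F_mkt − F*| = |169.08 − 176.3371| = HK$7.26 per share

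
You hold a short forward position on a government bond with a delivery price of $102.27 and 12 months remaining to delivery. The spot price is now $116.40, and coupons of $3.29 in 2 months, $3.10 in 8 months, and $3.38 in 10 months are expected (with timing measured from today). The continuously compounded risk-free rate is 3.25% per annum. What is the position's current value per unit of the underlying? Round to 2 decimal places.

PV(remaining coupons) I = 3.29·e^(−0.0325·2/12) + 3.10·e^(−0.0325·8/12) + 3.38·e^(−0.0325·10/12) = 9.5955
Current forward F = (S − I)·e^(rT) = (116.40 − 9.5955)·e^(0.0325·12/12) = 106.8045 × 1.033034 = 110.3327
Value (long) = (F − K)·e^(−rT) = (110.3327 − 102.27) × 0.968022 = 7.8049
Short position value = −(long value) = -$7.80

-$7.80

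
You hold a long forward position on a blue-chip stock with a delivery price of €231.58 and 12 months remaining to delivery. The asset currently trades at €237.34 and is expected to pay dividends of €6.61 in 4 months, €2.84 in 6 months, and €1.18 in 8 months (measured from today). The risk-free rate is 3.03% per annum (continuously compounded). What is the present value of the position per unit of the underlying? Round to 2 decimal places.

€2.17

PV(remaining dividends) I = 6.61·e^(−0.0303·4/12) + 2.84·e^(−0.0303·6/12) + 1.18·e^(−0.0303·8/12) = 10.4973
Current forward F = (S − I)·e^(rT) = (237.34 − 10.4973)·e^(0.0303·12/12) = 226.8427 × 1.030764 = 233.8213
Value (long) = (F − K)·e^(−rT) = (233.8213 − 231.58) × 0.970154 = 2.1744
Value = €2.17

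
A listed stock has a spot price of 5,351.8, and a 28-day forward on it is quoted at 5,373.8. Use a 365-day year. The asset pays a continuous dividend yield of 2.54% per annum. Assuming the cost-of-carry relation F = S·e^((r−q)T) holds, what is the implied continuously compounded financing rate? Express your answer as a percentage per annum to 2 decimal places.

From F = S·e^((r−q)T): (r − q) = ln(F/S)/T
ln(5373.8/5351.8) = ln(1.004111) = 0.004103
(r − q) = 0.004103 / (28/365) = 0.053486
r = ln(F/S)/T + q = 0.053486 + 0.0254 = 0.078886
r = 7.89%

7.89%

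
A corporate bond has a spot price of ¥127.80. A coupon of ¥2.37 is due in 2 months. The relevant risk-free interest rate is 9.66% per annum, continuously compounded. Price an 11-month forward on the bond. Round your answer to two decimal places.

PV(coupons) I = 2.37·e^(−0.0966·2/12)
I = 2.3321
F = (S − I)·e^(rT) = (127.80 − 2.3321) · e^(0.0966·11/12)
= 125.4679 · e^0.088550 = 125.4679 × 1.092589 = ¥137.08

¥137.08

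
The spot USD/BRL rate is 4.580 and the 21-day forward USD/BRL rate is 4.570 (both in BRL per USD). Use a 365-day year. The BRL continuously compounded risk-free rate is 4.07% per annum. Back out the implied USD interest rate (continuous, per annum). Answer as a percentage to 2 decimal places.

F = S·e^((r_BRL − r_USD)T) ⇒ r_USD = r_BRL − ln(F/S)/T
ln(4.570/4.580) = -0.002186; /(21/365) = -0.037995
r_USD = 0.0407 + 0.037995 = 0.078695
r_USD = 7.87%

7.87%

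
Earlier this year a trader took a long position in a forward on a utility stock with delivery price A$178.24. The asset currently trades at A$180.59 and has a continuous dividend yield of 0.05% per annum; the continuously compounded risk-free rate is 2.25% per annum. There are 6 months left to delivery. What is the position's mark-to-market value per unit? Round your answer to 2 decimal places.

Current fair forward for the remaining 6 months: F = S·e^((r − q)·T), (r − q) = 0.0225 − 0.0005 = 0.0220
F = 180.59 · e^(0.0220 × 6/12) = 180.59 × 1.011061 = 182.5875
Value of long forward = (F − K)·e^(−rT) = (182.5875 − 178.24) · e^(−0.0225·6/12)
= 4.3475 × 0.988813 = 4.30

A$4.30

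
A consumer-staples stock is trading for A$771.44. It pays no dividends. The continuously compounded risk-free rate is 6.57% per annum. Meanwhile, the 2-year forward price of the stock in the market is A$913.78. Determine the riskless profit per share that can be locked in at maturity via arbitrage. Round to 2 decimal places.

A$34.01 per share

Fair forward: F* = S·e^(carry·T), with carry = r = 0.0657
F* = 771.44 · e^(0.0657 × 2) = 771.44 · e^0.131400 = 771.44 × 1.140424 = A$879.7687
Market A$913.78 > fair A$879.7687: forward overpriced → cash-and-carry (buy spot, short the forward).
At maturity, profit = |F_mkt − F*| = |913.78 − 879.7687| = A$34.01 per share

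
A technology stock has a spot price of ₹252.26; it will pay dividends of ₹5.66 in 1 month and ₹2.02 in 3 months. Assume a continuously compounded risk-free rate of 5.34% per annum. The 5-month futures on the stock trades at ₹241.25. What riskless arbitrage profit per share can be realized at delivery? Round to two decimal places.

₹8.89 per share

PV(dividends) I = 5.66·e^(−0.0534·1/12) + 2.02·e^(−0.0534·3/12) = 7.6281
Fair futures F* = (S − I)·e^(rT) = (252.26 − 7.6281)·e^0.022250 = 244.6319 × 1.022499 = 250.1359
Market ₹241.25 < fair 250.1359: forward underpriced → reverse cash-and-carry (short the stock, invest proceeds at r, pay the dividends, go long the forward).
Profit at T = |F_mkt − F*| = |241.25 − 250.1359| = ₹8.89 per share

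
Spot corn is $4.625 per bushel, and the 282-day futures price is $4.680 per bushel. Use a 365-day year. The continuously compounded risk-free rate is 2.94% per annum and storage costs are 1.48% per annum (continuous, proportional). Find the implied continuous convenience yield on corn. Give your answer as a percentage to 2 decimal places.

F = S·e^((r+u−y)T) ⇒ (r+u−y) = ln(F/S)/T
ln(4.680/4.625) = 0.011822; /T ⇒ 0.015302
y = r + u − ln(F/S)/T = 0.0294 + 0.0148 − 0.015302 = 0.028898
y = 2.89%

2.89%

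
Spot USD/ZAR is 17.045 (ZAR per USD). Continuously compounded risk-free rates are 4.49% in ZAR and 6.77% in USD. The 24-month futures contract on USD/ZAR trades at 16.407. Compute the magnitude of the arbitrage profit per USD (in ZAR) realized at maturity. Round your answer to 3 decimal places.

Fair futures: F* = S·e^(carry·T), with carry = (r_ZAR − r_USD) = 0.0449 − 0.0677 = -0.0228
F* = 17.045 · e^(-0.0228 × 24/12) = 17.045 · e^-0.045600 = 17.045 × 0.955424 = 16.2852
Market 16.407 > fair 16.2852: forward overpriced → cash-and-carry (buy spot, short the forward).
At maturity, profit = |F_mkt − F*| = |16.407 − 16.2852| = 0.122 per USD (in ZAR)

0.122 per USD (in ZAR)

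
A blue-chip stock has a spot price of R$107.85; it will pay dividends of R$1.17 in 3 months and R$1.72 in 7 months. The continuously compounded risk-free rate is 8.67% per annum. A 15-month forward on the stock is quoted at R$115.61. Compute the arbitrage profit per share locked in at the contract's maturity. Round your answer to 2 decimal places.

PV(dividends) I = 1.17·e^(−0.0867·3/12) + 1.72·e^(−0.0867·7/12) = 2.7801
Fair forward F* = (S − I)·e^(rT) = (107.85 − 2.7801)·e^0.108375 = 105.0699 × 1.114466 = 117.0968
Market R$115.61 < fair 117.0968: forward underpriced → reverse cash-and-carry (short the stock, invest proceeds at r, pay the dividends, go long the forward).
Profit at T = |F_mkt − F*| = |115.61 − 117.0968| = R$1.49 per share

R$1.49 per share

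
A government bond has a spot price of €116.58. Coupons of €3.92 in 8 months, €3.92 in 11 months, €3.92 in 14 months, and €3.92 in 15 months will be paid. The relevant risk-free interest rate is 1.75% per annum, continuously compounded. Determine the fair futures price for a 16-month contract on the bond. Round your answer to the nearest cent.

PV(coupons) I = 3.92·e^(−0.0175·8/12) + 3.92·e^(−0.0175·11/12) + 3.92·e^(−0.0175·14/12) + 3.92·e^(−0.0175·15/12)
I = 3.8745 + 3.8576 + 3.8408 + 3.8352 = 15.4081
F = (S − I)·e^(rT) = (116.58 − 15.4081) · e^(0.0175·16/12)
= 101.1719 · e^0.023333 = 101.1719 × 1.023607 = €103.56

€103.56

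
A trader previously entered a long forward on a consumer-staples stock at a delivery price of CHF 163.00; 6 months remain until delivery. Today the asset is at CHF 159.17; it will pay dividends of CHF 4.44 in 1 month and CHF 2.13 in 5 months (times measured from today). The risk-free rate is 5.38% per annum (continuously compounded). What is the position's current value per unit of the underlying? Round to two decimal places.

-CHF 6.01

PV(remaining dividends) I = 4.44·e^(−0.0538·1/12) + 2.13·e^(−0.0538·5/12) = 6.5029
Current forward F = (S − I)·e^(rT) = (159.17 − 6.5029)·e^(0.0538·6/12) = 152.6671 × 1.027265 = 156.8296
Value (long) = (F − K)·e^(−rT) = (156.8296 − 163.00) × 0.973459 = -6.0066
Value = -CHF 6.01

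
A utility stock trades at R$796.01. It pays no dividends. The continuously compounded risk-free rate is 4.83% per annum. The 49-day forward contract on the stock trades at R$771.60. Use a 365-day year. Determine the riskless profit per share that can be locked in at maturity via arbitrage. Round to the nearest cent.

Fair forward: F* = S·e^(carry·T), with carry = r = 0.0483
F* = 796.01 · e^(0.0483 × 49/365) = 796.01 · e^0.006484 = 796.01 × 1.006505 = R$801.1880
Market R$771.60 < fair R$801.1880: forward underpriced → reverse cash-and-carry (short spot, go long the forward).
At maturity, profit = |F_mkt − F*| = |771.60 − 801.1880| = R$29.59 per share

R$29.59 per share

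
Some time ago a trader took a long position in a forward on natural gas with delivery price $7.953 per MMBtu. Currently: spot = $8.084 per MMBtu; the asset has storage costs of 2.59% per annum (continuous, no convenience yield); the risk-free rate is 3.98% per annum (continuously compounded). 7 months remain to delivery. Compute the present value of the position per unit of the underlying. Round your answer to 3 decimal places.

Current fair forward for the remaining 7 months: F = S·e^((r + u)·T), (r + u) = 0.0398 + 0.0259 = 0.0657
F = 8.084 · e^(0.0657 × 7/12) = 8.084 × 1.039069 = 8.3998
Value of long forward = (F − K)·e^(−rT) = (8.3998 − 7.953) · e^(−0.0398·7/12)
= 0.4468 × 0.977051 = 0.437

$0.437 per MMBtu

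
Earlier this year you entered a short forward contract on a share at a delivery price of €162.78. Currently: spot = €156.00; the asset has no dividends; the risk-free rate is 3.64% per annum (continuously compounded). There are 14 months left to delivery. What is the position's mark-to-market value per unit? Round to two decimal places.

Current fair forward for the remaining 14 months: F = S·e^(r·T), r = 0.0364
F = 156.00 · e^(0.0364 × 14/12) = 156.00 × 1.043381 = 162.7674
Value of long forward = (F − K)·e^(−rT) = (162.7674 − 162.78) · e^(−0.0364·14/12)
= -0.0126 × 0.958422 = -0.01
Short position value = −(long value) = €0.01

€0.01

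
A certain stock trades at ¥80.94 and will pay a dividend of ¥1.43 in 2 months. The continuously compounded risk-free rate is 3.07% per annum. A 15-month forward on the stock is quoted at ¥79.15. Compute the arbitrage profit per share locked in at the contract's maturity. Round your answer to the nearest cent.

¥3.48 per share

PV(dividends) I = 1.43·e^(−0.0307·2/12) = 1.4227
Fair forward F* = (S − I)·e^(rT) = (80.94 − 1.4227)·e^0.038375 = 79.5173 × 1.039121 = 82.6281
Market ¥79.15 < fair 82.6281: forward underpriced → reverse cash-and-carry (short the stock, invest proceeds at r, pay the dividends, go long the forward).
Profit at T = |F_mkt − F*| = |79.15 − 82.6281| = ¥3.48 per share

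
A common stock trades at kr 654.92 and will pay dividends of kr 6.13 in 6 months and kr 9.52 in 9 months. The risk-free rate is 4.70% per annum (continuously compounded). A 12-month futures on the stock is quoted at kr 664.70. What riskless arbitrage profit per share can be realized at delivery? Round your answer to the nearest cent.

kr 5.83 per share

PV(dividends) I = 6.13·e^(−0.0470·6/12) + 9.52·e^(−0.0470·9/12) = 15.1779
Fair futures F* = (S − I)·e^(rT) = (654.92 − 15.1779)·e^0.047000 = 639.7421 × 1.048122 = 670.5278
Market kr 664.70 < fair 670.5278: forward underpriced → reverse cash-and-carry (short the stock, invest proceeds at r, pay the dividends, go long the forward).
Profit at T = |F_mkt − F*| = |664.70 − 670.5278| = kr 5.83 per share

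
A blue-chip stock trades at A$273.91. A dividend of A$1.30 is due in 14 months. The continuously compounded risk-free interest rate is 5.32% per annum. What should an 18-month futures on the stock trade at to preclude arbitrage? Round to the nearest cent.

A$295.34

PV(dividends) I = 1.30·e^(−0.0532·14/12)
I = 1.2218
F = (S − I)·e^(rT) = (273.91 − 1.2218) · e^(0.0532·18/12)
= 272.6882 · e^0.079800 = 272.6882 × 1.083070 = A$295.34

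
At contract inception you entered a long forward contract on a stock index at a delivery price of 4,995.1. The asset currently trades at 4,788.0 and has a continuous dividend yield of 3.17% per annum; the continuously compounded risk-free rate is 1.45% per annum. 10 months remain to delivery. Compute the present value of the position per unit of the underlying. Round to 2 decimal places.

-271.93

Current fair forward for the remaining 10 months: F = S·e^((r − q)·T), (r − q) = 0.0145 − 0.0317 = -0.0172
F = 4788.0 · e^(-0.0172 × 10/12) = 4788.0 × 0.98576890 = 4719.8615
Value of long forward = (F − K)·e^(−rT) = (4719.8615 − 4995.1) · e^(−0.0145·10/12)
= -275.2385 × 0.98798938 = -271.93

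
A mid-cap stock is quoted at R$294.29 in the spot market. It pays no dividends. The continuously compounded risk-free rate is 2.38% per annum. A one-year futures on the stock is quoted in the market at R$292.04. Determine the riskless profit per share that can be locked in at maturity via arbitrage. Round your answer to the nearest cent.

Fair futures: F* = S·e^(carry·T), with carry = r = 0.0238
F* = 294.29 · e^(0.0238 × 12/12) = 294.29 · e^0.023800 = 294.29 × 1.024085 = R$301.3780
Market R$292.04 < fair R$301.3780: forward underpriced → reverse cash-and-carry (short spot, go long the forward).
At maturity, profit = |F_mkt − F*| = |292.04 − 301.3780| = R$9.34 per share

R$9.34 per share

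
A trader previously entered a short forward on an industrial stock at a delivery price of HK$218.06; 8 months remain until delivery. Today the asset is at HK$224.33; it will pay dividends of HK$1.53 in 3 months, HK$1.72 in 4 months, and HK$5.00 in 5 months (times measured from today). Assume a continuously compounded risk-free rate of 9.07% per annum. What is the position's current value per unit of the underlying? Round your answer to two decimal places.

-HK$11.09

PV(remaining dividends) I = 1.53·e^(−0.0907·3/12) + 1.72·e^(−0.0907·4/12) + 5.00·e^(−0.0907·5/12) = 7.9790
Current forward F = (S − I)·e^(rT) = (224.33 − 7.9790)·e^(0.0907·8/12) = 216.3510 × 1.062332 = 229.8366
Value (long) = (F − K)·e^(−rT) = (229.8366 − 218.06) × 0.941325 = 11.0856
Short position value = −(long value) = -HK$11.09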